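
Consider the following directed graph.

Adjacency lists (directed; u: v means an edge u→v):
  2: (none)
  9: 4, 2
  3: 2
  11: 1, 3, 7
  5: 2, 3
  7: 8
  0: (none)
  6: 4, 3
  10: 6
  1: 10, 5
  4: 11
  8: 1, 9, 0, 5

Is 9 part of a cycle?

9 is on a cycle iff 9 can reach itself via ≥1 edge.
9 → 4 → 11 → 7 → 8 → 9 — yes.

Yes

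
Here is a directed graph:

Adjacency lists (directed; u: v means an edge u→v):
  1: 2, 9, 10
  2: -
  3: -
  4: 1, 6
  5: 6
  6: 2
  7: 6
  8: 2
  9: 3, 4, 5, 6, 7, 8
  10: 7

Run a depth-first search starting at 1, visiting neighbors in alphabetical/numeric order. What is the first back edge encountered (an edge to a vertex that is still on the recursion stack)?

4→1

DFS from 1 (visiting neighbors in alphabetical/numeric order); mark gray on enter, black on exit:
1 gray
  2 gray
  2 black
  9 gray
    3 gray
    3 black
    4 gray
      4→1: 1 is gray → back edge
First back edge: 4 → 1.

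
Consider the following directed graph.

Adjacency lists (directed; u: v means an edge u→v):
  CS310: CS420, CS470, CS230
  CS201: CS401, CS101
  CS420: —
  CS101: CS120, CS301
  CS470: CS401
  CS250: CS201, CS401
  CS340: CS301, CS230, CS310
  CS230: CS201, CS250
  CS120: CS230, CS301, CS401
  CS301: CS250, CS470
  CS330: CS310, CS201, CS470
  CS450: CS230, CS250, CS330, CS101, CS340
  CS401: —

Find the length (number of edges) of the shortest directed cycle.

4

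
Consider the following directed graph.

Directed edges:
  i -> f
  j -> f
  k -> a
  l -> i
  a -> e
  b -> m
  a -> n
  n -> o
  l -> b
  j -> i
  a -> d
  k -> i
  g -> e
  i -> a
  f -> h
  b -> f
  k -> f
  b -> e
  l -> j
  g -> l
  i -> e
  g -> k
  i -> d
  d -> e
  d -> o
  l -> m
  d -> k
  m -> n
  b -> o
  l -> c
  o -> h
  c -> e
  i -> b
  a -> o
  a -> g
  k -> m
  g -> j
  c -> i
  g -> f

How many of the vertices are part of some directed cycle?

A vertex is on a directed cycle iff it belongs to a strongly connected component of size ≥ 2 (or has a self-loop).
The vertices on cycles are {a, c, d, g, i, j, k, l} — 8 in total.

8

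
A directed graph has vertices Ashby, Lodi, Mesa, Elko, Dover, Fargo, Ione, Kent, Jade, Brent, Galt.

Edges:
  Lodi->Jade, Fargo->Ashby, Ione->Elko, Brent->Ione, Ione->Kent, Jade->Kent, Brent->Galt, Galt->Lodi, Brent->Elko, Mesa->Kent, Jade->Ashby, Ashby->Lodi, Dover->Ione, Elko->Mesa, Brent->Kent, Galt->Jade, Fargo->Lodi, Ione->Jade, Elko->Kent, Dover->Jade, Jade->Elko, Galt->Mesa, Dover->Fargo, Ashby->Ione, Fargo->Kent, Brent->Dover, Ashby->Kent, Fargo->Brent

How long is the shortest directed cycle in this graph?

For each vertex v, BFS finds the shortest path from v back to v.
The shortest such closed walk is Fargo → Brent → Dover → Fargo, length 3.

3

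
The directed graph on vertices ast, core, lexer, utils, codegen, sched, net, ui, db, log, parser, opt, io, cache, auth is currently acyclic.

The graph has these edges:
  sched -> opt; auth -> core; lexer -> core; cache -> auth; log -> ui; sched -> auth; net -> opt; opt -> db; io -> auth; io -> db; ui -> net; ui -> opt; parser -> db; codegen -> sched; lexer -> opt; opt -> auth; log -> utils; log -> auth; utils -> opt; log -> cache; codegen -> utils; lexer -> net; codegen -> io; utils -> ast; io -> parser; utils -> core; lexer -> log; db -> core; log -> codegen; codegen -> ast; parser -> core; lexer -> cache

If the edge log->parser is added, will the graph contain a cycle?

No

Adding log→parser creates a cycle iff parser can already reach log.
Explore from parser: no path reaches log. The graph stays acyclic.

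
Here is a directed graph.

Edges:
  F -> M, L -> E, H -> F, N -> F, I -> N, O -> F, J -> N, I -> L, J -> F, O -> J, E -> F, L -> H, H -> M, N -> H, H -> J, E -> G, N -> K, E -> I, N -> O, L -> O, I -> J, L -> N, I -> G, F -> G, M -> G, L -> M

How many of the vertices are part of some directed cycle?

A vertex is on a directed cycle iff it belongs to a strongly connected component of size ≥ 2 (or has a self-loop).
The vertices on cycles are {E, H, I, J, L, N, O} — 7 in total.

7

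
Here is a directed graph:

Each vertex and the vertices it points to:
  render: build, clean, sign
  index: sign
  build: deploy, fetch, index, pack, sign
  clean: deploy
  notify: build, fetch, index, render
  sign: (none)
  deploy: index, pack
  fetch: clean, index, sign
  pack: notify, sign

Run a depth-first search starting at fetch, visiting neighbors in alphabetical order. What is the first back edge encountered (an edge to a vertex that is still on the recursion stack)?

DFS from fetch (visiting neighbors in alphabetical order); mark gray on enter, black on exit:
fetch gray
  clean gray
    deploy gray
      index gray
        sign gray
        sign black
      index black
      pack gray
        notify gray
          build gray
            build→deploy: deploy is gray → back edge
First back edge: build → deploy.

build→deploy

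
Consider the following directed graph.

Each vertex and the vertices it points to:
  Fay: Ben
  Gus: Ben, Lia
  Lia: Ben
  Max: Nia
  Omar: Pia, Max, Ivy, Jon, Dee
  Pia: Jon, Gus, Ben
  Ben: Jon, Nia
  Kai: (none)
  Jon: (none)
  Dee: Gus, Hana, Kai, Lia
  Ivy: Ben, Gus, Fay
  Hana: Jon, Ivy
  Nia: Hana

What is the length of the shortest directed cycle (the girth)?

For each vertex v, BFS finds the shortest path from v back to v.
The shortest such closed walk is Hana → Ivy → Ben → Nia → Hana, length 4.

4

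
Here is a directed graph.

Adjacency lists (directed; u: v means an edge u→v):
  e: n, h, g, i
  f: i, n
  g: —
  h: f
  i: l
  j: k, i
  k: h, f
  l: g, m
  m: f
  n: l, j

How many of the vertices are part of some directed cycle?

8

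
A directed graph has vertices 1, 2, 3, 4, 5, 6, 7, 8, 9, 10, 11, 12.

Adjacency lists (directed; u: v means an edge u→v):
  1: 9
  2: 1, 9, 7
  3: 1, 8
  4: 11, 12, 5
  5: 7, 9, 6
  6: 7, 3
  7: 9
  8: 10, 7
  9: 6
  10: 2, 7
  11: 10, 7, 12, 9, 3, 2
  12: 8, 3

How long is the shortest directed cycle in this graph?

3

For each vertex v, BFS finds the shortest path from v back to v.
The shortest such closed walk is 6 → 7 → 9 → 6, length 3.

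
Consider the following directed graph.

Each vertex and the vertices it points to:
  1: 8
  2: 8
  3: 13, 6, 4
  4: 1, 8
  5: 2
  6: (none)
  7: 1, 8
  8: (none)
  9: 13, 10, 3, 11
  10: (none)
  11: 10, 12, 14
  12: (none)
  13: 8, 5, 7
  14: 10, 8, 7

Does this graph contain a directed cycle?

DFS with white/gray/black marking, starting from 2:
2 gray
  8 gray
  8 black
2 black
1 gray
  1→8: 8 black — skip
1 black
3 gray
  13 gray
    13→8: 8 black — skip
    5 gray
      5→2: 2 black — skip
    5 black
    7 gray
      7→1: 1 black — skip
      7→8: 8 black — skip
    7 black
  13 black
  6 gray
  6 black
  4 gray
    4→1: 1 black — skip
    4→8: 8 black — skip
  4 black
3 black
9 gray
  9→13: 13 black — skip
  10 gray
  10 black
  9→3: 3 black — skip
  11 gray
    11→10: 10 black — skip
    12 gray
    12 black
    14 gray
      14→10: 10 black — skip
      14→8: 8 black — skip
      14→7: 7 black — skip
    14 black
  11 black
9 black
Every edge goes to a white or black vertex — no back edge, so the graph is acyclic.

No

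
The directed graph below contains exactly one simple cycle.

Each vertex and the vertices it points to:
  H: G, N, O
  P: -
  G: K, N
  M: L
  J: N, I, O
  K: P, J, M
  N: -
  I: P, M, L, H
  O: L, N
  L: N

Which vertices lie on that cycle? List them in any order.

DFS with gray/black marking from K:
K gray
  P gray
  P black
  J gray
    N gray
    N black
    I gray
      I→P: P black — skip
      M gray
        L gray
          L→N: N black — skip
        L black
      M black
      I→L: L black — skip
      H gray
        G gray
          G→K: K is gray → back edge
Back edge closes the cycle K → J → I → H → G → K; its vertices are {G, H, I, J, K}.

G, H, I, J, K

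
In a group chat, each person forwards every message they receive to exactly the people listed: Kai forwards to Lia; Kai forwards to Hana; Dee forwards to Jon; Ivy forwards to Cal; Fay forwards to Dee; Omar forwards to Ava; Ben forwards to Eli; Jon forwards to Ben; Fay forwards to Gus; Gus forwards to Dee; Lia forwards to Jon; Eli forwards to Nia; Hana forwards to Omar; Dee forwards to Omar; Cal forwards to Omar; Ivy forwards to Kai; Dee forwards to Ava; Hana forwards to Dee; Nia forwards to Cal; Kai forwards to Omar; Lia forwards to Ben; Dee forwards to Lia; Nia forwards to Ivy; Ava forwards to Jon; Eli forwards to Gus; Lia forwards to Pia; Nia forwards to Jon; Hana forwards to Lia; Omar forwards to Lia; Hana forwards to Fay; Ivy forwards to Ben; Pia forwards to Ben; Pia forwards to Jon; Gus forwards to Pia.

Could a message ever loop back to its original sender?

Yes

DFS with white/gray/black marking, starting from Hana:
Hana gray
  Dee gray
    Omar gray
      Lia gray
        Ben gray
          Eli gray
            Gus gray
              Pia gray
                Jon gray
                  Jon→Ben: Ben is gray → back edge
Back edge found, so a cycle exists: Ben → Eli → Gus → Pia → Jon → Ben.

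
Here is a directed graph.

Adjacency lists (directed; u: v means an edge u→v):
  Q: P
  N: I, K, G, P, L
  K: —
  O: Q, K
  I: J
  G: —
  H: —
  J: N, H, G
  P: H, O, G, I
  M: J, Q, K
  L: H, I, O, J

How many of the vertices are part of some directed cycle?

A vertex is on a directed cycle iff it belongs to a strongly connected component of size ≥ 2 (or has a self-loop).
The vertices on cycles are {I, J, L, N, O, P, Q} — 7 in total.

7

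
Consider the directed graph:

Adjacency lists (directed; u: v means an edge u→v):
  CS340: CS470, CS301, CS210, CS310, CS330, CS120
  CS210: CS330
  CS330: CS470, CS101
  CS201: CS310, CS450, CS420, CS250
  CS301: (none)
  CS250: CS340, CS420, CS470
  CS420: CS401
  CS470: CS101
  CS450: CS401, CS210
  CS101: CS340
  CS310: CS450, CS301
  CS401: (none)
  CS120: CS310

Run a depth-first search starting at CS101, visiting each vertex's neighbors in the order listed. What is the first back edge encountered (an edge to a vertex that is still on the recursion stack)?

CS470→CS101

DFS from CS101 (visiting each vertex's neighbors in the order listed); mark gray on enter, black on exit:
CS101 gray
  CS340 gray
    CS470 gray
      CS470→CS101: CS101 is gray → back edge
First back edge: CS470 → CS101.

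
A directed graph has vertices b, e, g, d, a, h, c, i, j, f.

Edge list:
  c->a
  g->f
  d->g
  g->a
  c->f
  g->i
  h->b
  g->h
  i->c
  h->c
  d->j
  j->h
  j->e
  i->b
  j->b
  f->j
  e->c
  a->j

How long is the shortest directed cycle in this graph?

For each vertex v, BFS finds the shortest path from v back to v.
The shortest such closed walk is j → h → c → f → j, length 4.

4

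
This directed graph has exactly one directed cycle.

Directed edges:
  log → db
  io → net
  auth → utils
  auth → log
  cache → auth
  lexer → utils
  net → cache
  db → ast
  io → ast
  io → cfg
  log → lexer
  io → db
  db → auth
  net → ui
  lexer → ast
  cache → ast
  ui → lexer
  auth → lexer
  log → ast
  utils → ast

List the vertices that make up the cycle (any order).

db, log, auth

DFS with gray/black marking from auth:
auth gray
  utils gray
    ast gray
    ast black
  utils black
  log gray
    lexer gray
      lexer→utils: utils black — skip
      lexer→ast: ast black — skip
    lexer black
    log→ast: ast black — skip
    db gray
      db→ast: ast black — skip
      db→auth: auth is gray → back edge
Back edge closes the cycle auth → log → db → auth; its vertices are {db, log, auth}.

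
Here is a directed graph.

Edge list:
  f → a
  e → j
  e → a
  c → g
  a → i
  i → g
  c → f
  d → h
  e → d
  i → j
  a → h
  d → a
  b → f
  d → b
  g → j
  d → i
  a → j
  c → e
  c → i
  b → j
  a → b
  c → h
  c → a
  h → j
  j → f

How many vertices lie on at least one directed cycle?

A vertex is on a directed cycle iff it belongs to a strongly connected component of size ≥ 2 (or has a self-loop).
The vertices on cycles are {a, b, f, g, h, i, j} — 7 in total.

7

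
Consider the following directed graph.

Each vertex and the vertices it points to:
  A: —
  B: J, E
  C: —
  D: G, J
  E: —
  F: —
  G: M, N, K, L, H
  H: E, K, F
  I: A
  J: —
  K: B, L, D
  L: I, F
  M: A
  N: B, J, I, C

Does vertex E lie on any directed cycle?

E lies on a cycle iff there is a path from E back to itself.
Exploring from E, it never reaches itself; equivalently, its strongly connected component is a singleton.

No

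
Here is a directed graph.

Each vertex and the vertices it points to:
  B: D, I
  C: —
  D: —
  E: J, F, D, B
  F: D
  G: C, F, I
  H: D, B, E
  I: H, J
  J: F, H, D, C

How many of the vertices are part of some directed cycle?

5

A vertex is on a directed cycle iff it belongs to a strongly connected component of size ≥ 2 (or has a self-loop).
The vertices on cycles are {B, E, H, I, J} — 5 in total.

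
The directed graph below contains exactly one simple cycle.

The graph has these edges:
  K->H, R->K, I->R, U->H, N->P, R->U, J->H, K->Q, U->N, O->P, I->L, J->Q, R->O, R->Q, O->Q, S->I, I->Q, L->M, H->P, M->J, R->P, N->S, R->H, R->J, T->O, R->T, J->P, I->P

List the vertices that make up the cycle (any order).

I, N, R, S, U

DFS with gray/black marking from S:
S gray
  I gray
    R gray
      J gray
        Q gray
        Q black
        H gray
          P gray
          P black
        H black
        J→P: P black — skip
      J black
      R→P: P black — skip
      R→Q: Q black — skip
      T gray
        O gray
          O→P: P black — skip
          O→Q: Q black — skip
        O black
      T black
      U gray
        N gray
          N→P: P black — skip
          N→S: S is gray → back edge
Back edge closes the cycle S → I → R → U → N → S; its vertices are {I, N, R, S, U}.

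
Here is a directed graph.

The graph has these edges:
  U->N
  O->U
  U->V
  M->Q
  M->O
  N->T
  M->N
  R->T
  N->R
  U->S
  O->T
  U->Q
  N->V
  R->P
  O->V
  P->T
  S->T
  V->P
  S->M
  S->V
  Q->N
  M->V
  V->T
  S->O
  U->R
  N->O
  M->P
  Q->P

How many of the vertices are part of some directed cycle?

A vertex is on a directed cycle iff it belongs to a strongly connected component of size ≥ 2 (or has a self-loop).
The vertices on cycles are {M, N, O, Q, S, U} — 6 in total.

6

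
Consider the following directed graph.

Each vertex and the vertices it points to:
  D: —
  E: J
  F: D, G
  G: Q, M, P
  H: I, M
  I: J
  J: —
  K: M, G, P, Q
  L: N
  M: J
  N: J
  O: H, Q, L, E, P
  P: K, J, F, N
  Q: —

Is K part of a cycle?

Yes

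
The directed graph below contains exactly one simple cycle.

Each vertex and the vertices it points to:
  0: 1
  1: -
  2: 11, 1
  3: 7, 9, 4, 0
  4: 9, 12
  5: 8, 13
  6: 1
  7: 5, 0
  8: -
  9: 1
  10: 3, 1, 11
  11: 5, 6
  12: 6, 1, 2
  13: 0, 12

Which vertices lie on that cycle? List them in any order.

2, 5, 11, 12, 13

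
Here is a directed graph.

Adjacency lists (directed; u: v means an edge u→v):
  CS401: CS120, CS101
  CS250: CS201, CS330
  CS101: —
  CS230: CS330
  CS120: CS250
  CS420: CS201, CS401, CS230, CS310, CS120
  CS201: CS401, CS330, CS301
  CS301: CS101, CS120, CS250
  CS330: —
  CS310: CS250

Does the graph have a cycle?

Yes

DFS with white/gray/black marking, starting from CS401:
CS401 gray
  CS120 gray
    CS250 gray
      CS201 gray
        CS201→CS401: CS401 is gray → back edge
Back edge found, so a cycle exists: CS401 → CS120 → CS250 → CS201 → CS401.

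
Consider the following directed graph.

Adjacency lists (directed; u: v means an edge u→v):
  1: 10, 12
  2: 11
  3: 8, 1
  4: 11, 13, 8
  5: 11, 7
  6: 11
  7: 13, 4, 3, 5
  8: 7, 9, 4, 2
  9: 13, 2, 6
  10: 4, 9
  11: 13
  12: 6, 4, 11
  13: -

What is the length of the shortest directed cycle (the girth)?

2

For each vertex v, BFS finds the shortest path from v back to v.
The shortest such closed walk is 5 → 7 → 5, length 2.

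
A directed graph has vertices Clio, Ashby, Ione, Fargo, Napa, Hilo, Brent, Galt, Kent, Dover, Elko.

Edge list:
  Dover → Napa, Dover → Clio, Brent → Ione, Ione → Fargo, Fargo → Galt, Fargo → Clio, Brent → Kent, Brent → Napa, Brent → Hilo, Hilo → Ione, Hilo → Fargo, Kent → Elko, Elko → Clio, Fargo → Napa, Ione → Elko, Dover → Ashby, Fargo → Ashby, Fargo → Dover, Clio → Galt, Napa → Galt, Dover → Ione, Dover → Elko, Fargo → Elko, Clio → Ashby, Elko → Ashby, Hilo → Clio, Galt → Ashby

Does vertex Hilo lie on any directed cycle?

Hilo lies on a cycle iff there is a path from Hilo back to itself.
Exploring from Hilo, it never reaches itself; equivalently, its strongly connected component is a singleton.

No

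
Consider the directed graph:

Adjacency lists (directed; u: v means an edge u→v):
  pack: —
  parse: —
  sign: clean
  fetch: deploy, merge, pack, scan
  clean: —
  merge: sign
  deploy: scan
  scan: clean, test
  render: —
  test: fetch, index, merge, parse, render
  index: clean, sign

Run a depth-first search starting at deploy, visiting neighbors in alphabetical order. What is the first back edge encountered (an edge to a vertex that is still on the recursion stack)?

fetch->deploy

DFS from deploy (visiting neighbors in alphabetical order); mark gray on enter, black on exit:
deploy gray
  scan gray
    clean gray
    clean black
    test gray
      fetch gray
        fetch→deploy: deploy is gray → back edge
First back edge: fetch → deploy.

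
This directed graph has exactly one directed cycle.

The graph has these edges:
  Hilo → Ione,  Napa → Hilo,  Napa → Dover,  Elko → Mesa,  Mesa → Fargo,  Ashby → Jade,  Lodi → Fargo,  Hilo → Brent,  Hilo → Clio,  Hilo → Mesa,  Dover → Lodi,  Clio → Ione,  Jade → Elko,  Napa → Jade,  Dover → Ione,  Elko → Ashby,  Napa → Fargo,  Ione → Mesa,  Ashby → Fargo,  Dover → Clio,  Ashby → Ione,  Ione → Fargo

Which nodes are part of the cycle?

DFS with gray/black marking from Jade:
Jade gray
  Elko gray
    Ashby gray
      Ione gray
        Mesa gray
          Fargo gray
          Fargo black
        Mesa black
        Ione→Fargo: Fargo black — skip
      Ione black
      Ashby→Fargo: Fargo black — skip
      Ashby→Jade: Jade is gray → back edge
Back edge closes the cycle Jade → Elko → Ashby → Jade; its vertices are {Elko, Jade, Ashby}.

Elko, Jade, Ashby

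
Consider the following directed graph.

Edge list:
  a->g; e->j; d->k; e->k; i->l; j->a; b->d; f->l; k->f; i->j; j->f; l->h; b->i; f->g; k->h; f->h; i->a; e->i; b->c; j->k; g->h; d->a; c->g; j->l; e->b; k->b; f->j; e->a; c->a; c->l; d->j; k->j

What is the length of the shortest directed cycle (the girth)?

2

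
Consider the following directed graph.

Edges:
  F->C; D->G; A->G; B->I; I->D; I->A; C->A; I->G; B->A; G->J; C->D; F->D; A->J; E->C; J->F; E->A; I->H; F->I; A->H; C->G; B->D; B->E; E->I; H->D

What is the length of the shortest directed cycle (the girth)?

For each vertex v, BFS finds the shortest path from v back to v.
The shortest such closed walk is A → J → F → C → A, length 4.

4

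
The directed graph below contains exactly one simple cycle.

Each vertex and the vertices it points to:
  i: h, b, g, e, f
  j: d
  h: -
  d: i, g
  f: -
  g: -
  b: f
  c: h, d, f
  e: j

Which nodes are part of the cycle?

DFS with gray/black marking from d:
d gray
  i gray
    h gray
    h black
    b gray
      f gray
      f black
    b black
    g gray
    g black
    e gray
      j gray
        j→d: d is gray → back edge
Back edge closes the cycle d → i → e → j → d; its vertices are {d, e, i, j}.

d, e, i, j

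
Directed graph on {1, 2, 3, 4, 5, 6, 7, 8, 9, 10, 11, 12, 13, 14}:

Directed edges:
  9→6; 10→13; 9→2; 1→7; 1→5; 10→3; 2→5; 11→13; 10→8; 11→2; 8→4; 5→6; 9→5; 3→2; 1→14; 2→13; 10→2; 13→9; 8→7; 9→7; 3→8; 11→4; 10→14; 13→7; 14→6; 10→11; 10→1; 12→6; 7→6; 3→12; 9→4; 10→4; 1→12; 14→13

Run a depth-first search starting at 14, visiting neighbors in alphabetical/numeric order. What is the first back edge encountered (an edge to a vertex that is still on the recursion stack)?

DFS from 14 (visiting neighbors in alphabetical/numeric order); mark gray on enter, black on exit:
14 gray
  6 gray
  6 black
  13 gray
    7 gray
      7→6: 6 black — skip
    7 black
    9 gray
      2 gray
        5 gray
          5→6: 6 black — skip
        5 black
        2→13: 13 is gray → back edge
First back edge: 2 → 13.

2→13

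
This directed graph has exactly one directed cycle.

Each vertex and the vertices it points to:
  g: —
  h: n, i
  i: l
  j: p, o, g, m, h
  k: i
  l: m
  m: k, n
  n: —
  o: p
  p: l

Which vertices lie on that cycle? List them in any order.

i, k, l, m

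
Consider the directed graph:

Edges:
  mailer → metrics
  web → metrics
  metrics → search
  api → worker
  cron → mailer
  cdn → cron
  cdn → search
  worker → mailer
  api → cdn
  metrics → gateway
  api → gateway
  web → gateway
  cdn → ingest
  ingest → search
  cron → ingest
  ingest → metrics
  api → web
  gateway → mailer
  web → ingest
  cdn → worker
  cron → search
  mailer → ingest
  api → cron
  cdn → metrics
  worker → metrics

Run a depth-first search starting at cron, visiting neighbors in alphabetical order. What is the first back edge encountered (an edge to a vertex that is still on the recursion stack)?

mailer->ingest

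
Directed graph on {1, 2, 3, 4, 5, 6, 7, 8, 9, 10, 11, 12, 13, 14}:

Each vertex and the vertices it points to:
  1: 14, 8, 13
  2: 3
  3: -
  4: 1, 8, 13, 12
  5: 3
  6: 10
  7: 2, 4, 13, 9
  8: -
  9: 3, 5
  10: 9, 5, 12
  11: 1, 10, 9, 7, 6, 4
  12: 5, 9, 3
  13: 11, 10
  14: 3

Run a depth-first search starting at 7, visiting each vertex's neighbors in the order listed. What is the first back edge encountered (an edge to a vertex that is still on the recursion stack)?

11→1

DFS from 7 (visiting each vertex's neighbors in the order listed); mark gray on enter, black on exit:
7 gray
  2 gray
    3 gray
    3 black
  2 black
  4 gray
    1 gray
      14 gray
        14→3: 3 black — skip
      14 black
      8 gray
      8 black
      13 gray
        11 gray
          11→1: 1 is gray → back edge
First back edge: 11 → 1.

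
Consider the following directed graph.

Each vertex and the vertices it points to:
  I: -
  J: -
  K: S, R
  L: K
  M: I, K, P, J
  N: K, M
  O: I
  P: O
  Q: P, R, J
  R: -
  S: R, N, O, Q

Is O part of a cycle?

O lies on a cycle iff there is a path from O back to itself.
Exploring from O, it never reaches itself; equivalently, its strongly connected component is a singleton.

No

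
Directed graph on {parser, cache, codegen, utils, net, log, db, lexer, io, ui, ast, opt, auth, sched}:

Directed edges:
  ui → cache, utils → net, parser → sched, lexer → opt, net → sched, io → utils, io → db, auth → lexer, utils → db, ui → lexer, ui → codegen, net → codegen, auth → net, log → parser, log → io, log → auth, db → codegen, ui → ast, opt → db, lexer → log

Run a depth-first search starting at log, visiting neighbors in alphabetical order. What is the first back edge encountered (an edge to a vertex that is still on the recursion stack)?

lexer->log

DFS from log (visiting neighbors in alphabetical order); mark gray on enter, black on exit:
log gray
  auth gray
    lexer gray
      lexer→log: log is gray → back edge
First back edge: lexer → log.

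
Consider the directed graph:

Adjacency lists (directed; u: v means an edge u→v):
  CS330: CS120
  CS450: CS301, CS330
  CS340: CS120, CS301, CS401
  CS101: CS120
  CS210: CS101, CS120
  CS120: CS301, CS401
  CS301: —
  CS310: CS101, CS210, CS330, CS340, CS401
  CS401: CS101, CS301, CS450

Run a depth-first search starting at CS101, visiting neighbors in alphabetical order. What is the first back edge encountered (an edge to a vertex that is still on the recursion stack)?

CS401→CS101

DFS from CS101 (visiting neighbors in alphabetical order); mark gray on enter, black on exit:
CS101 gray
  CS120 gray
    CS301 gray
    CS301 black
    CS401 gray
      CS401→CS101: CS101 is gray → back edge
First back edge: CS401 → CS101.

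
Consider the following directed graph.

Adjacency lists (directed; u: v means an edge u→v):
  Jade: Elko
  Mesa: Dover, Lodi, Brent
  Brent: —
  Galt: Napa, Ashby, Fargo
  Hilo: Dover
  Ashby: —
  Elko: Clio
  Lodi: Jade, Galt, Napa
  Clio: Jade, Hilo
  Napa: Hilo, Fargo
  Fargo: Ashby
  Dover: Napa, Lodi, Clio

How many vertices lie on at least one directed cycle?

8

A vertex is on a directed cycle iff it belongs to a strongly connected component of size ≥ 2 (or has a self-loop).
The vertices on cycles are {Clio, Elko, Galt, Hilo, Jade, Lodi, Napa, Dover} — 8 in total.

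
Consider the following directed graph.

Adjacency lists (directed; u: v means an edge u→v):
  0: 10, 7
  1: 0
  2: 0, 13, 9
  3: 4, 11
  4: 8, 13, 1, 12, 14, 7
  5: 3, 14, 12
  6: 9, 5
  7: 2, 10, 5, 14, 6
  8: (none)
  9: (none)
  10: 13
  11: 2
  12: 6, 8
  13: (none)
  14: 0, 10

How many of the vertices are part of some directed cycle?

11

A vertex is on a directed cycle iff it belongs to a strongly connected component of size ≥ 2 (or has a self-loop).
The vertices on cycles are {0, 1, 2, 3, 4, 5, 6, 7, 11, 12, 14} — 11 in total.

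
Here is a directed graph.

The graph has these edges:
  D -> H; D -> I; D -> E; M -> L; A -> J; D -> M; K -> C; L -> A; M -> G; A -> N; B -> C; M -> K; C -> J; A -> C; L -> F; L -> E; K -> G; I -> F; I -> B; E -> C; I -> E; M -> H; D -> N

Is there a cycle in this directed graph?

DFS with white/gray/black marking, starting from A:
A gray
  C gray
    J gray
    J black
  C black
  A→J: J black — skip
  N gray
  N black
A black
B gray
  B→C: C black — skip
B black
D gray
  H gray
  H black
  I gray
    E gray
      E→C: C black — skip
    E black
    F gray
    F black
    I→B: B black — skip
  I black
  D→E: E black — skip
  M gray
    L gray
      L→F: F black — skip
      L→E: E black — skip
      L→A: A black — skip
    L black
    G gray
    G black
    K gray
      K→C: C black — skip
      K→G: G black — skip
    K black
    M→H: H black — skip
  M black
  D→N: N black — skip
D black
Every edge goes to a white or black vertex — no back edge, so the graph is acyclic.

No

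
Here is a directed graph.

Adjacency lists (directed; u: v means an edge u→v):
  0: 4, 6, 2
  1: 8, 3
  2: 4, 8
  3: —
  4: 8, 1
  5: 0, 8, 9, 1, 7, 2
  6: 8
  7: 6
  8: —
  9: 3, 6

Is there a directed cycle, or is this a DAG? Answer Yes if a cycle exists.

No

DFS with white/gray/black marking, starting from 0:
0 gray
  4 gray
    8 gray
    8 black
    1 gray
      1→8: 8 black — skip
      3 gray
      3 black
    1 black
  4 black
  6 gray
    6→8: 8 black — skip
  6 black
  2 gray
    2→4: 4 black — skip
    2→8: 8 black — skip
  2 black
0 black
5 gray
  5→0: 0 black — skip
  5→8: 8 black — skip
  9 gray
    9→3: 3 black — skip
    9→6: 6 black — skip
  9 black
  5→1: 1 black — skip
  7 gray
    7→6: 6 black — skip
  7 black
  5→2: 2 black — skip
5 black
Every edge goes to a white or black vertex — no back edge, so the graph is acyclic.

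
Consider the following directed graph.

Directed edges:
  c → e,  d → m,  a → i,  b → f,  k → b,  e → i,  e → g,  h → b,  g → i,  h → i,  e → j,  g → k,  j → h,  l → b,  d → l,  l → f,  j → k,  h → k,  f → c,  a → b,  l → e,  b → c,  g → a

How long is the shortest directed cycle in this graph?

5

For each vertex v, BFS finds the shortest path from v back to v.
The shortest such closed walk is c → e → j → h → b → c, length 5.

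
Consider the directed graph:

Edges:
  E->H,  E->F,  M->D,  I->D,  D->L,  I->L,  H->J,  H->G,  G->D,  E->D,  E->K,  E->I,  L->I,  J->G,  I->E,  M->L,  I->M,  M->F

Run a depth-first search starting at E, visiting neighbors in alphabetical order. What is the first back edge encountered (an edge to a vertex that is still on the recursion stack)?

DFS from E (visiting neighbors in alphabetical order); mark gray on enter, black on exit:
E gray
  D gray
    L gray
      I gray
        I→D: D is gray → back edge
First back edge: I → D.

I→D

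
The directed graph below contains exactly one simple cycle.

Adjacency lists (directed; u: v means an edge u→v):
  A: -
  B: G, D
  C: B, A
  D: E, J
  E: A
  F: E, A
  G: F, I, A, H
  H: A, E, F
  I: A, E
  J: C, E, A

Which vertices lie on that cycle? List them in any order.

B, C, D, J

DFS with gray/black marking from B:
B gray
  G gray
    F gray
      E gray
        A gray
        A black
      E black
      F→A: A black — skip
    F black
    I gray
      I→A: A black — skip
      I→E: E black — skip
    I black
    G→A: A black — skip
    H gray
      H→A: A black — skip
      H→E: E black — skip
      H→F: F black — skip
    H black
  G black
  D gray
    D→E: E black — skip
    J gray
      C gray
        C→B: B is gray → back edge
Back edge closes the cycle B → D → J → C → B; its vertices are {B, C, D, J}.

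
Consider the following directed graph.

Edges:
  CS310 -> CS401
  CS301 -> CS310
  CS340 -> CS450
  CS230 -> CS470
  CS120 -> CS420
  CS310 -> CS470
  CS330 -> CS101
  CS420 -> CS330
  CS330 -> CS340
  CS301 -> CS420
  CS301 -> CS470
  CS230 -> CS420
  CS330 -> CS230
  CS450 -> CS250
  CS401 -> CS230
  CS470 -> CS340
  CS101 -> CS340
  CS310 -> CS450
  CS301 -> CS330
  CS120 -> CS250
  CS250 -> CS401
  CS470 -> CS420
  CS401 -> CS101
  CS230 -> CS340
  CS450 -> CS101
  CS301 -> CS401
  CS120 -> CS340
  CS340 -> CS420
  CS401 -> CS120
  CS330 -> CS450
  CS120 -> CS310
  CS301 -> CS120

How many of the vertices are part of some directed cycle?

11

A vertex is on a directed cycle iff it belongs to a strongly connected component of size ≥ 2 (or has a self-loop).
The vertices on cycles are {CS101, CS120, CS230, CS250, CS310, CS330, CS340, CS401, CS420, CS450, CS470} — 11 in total.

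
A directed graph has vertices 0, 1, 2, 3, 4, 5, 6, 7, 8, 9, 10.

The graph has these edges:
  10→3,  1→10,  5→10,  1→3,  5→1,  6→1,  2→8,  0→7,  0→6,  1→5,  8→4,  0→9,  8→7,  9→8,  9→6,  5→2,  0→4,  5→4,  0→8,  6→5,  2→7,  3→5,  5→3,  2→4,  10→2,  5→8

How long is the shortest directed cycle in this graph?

2

For each vertex v, BFS finds the shortest path from v back to v.
The shortest such closed walk is 5 → 1 → 5, length 2.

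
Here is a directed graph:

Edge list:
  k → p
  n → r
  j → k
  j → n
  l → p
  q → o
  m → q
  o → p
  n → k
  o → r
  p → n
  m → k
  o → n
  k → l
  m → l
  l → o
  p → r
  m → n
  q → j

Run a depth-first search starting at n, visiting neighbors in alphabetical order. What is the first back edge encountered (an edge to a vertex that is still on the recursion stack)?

o->n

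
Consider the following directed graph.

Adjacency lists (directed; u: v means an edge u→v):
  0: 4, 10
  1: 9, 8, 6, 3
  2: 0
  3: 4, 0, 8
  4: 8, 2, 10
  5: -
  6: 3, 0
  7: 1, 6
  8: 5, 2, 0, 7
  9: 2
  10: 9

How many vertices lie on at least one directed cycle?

A vertex is on a directed cycle iff it belongs to a strongly connected component of size ≥ 2 (or has a self-loop).
The vertices on cycles are {0, 1, 2, 3, 4, 6, 7, 8, 9, 10} — 10 in total.

10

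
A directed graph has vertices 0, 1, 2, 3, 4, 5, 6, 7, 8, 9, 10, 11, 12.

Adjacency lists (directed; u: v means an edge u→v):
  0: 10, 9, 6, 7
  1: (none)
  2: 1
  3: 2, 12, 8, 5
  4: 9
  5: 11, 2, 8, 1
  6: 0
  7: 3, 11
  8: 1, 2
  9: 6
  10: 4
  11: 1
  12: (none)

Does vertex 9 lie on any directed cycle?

9 is on a cycle iff 9 can reach itself via ≥1 edge.
9 → 6 → 0 → 9 — yes.

Yes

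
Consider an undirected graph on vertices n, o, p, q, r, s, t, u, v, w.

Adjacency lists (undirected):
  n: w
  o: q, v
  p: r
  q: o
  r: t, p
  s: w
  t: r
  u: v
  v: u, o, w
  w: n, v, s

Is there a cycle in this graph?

DFS, tracking each vertex's parent; an edge to a visited non-parent vertex closes a cycle.
Start from o:
visit o (parent –)
  visit q (parent o)
    q–o: parent, skip
  visit v (parent o)
    visit u (parent v)
      u–v: parent, skip
    v–o: parent, skip
    visit w (parent v)
      visit n (parent w)
        n–w: parent, skip
      w–v: parent, skip
      visit s (parent w)
        s–w: parent, skip
visit p (parent –)
  visit r (parent p)
    visit t (parent r)
      t–r: parent, skip
    r–p: parent, skip
No non-parent visited neighbor found — the graph is a forest.

No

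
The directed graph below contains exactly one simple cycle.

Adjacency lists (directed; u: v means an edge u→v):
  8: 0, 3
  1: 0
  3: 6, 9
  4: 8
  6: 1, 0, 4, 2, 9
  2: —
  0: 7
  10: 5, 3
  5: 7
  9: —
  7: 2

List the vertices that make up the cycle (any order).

3, 4, 6, 8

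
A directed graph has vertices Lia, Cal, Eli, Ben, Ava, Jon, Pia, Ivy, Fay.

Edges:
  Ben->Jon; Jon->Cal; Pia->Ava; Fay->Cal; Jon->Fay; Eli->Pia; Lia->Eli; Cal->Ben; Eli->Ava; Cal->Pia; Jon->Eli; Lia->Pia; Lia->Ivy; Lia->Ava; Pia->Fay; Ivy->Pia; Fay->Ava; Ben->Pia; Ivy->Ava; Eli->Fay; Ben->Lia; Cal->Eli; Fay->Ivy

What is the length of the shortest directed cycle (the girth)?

For each vertex v, BFS finds the shortest path from v back to v.
The shortest such closed walk is Ben → Jon → Cal → Ben, length 3.

3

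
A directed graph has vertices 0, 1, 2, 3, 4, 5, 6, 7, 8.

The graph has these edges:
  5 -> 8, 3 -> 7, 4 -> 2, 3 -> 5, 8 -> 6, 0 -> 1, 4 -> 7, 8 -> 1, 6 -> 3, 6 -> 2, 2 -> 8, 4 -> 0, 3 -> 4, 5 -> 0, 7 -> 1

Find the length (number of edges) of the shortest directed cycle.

For each vertex v, BFS finds the shortest path from v back to v.
The shortest such closed walk is 6 → 2 → 8 → 6, length 3.

3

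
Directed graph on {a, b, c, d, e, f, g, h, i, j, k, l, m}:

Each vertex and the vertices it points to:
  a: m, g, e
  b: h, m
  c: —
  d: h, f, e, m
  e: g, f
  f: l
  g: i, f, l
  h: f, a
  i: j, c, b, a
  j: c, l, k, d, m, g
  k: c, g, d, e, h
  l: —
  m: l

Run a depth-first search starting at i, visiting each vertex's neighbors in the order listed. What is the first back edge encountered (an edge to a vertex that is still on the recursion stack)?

g→i

DFS from i (visiting each vertex's neighbors in the order listed); mark gray on enter, black on exit:
i gray
  j gray
    c gray
    c black
    l gray
    l black
    k gray
      k→c: c black — skip
      g gray
        g→i: i is gray → back edge
First back edge: g → i.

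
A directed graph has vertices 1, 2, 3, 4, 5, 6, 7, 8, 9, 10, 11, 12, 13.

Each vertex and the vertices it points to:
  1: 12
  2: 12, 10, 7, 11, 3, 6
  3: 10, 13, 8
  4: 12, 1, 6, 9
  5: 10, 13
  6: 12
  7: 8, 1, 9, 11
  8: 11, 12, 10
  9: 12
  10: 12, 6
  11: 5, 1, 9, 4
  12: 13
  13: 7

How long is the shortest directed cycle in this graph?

4

For each vertex v, BFS finds the shortest path from v back to v.
The shortest such closed walk is 7 → 8 → 12 → 13 → 7, length 4.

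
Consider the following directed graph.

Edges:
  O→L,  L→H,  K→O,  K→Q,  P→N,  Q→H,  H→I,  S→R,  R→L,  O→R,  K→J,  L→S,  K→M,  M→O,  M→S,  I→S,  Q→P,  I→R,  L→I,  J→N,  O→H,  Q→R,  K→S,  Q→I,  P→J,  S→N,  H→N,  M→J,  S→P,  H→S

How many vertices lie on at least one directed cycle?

5

A vertex is on a directed cycle iff it belongs to a strongly connected component of size ≥ 2 (or has a self-loop).
The vertices on cycles are {H, I, L, R, S} — 5 in total.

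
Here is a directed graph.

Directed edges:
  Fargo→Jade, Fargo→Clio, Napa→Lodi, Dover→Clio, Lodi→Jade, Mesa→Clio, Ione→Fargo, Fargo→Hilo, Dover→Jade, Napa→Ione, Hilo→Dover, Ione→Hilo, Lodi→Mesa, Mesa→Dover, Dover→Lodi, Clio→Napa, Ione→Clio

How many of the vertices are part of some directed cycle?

8

A vertex is on a directed cycle iff it belongs to a strongly connected component of size ≥ 2 (or has a self-loop).
The vertices on cycles are {Clio, Hilo, Ione, Lodi, Mesa, Napa, Dover, Fargo} — 8 in total.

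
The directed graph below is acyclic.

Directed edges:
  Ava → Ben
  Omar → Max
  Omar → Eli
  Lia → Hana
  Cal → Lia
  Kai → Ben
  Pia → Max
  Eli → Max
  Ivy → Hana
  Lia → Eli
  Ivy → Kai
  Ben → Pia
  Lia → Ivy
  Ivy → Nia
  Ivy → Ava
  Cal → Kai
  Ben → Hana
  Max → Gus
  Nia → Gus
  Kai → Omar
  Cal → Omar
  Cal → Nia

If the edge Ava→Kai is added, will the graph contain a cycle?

No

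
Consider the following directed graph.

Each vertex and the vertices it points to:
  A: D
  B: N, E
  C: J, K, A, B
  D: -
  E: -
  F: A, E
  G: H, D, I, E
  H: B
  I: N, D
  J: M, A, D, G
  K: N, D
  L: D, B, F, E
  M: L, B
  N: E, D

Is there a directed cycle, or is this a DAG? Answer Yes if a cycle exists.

DFS with white/gray/black marking, starting from N:
N gray
  E gray
  E black
  D gray
  D black
N black
A gray
  A→D: D black — skip
A black
B gray
  B→N: N black — skip
  B→E: E black — skip
B black
C gray
  J gray
    M gray
      L gray
        L→D: D black — skip
        L→B: B black — skip
        F gray
          F→A: A black — skip
          F→E: E black — skip
        F black
        L→E: E black — skip
      L black
      M→B: B black — skip
    M black
    J→A: A black — skip
    J→D: D black — skip
    G gray
      H gray
        H→B: B black — skip
      H black
      G→D: D black — skip
      I gray
        I→N: N black — skip
        I→D: D black — skip
      I black
      G→E: E black — skip
    G black
  J black
  K gray
    K→N: N black — skip
    K→D: D black — skip
  K black
  C→A: A black — skip
  C→B: B black — skip
C black
Every edge goes to a white or black vertex — no back edge, so the graph is acyclic.

No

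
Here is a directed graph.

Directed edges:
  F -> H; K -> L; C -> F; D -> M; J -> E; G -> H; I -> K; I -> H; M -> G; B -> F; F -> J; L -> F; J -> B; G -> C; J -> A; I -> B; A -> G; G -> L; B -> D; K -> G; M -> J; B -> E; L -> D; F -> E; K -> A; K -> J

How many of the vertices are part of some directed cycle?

9

A vertex is on a directed cycle iff it belongs to a strongly connected component of size ≥ 2 (or has a self-loop).
The vertices on cycles are {A, B, C, D, F, G, J, L, M} — 9 in total.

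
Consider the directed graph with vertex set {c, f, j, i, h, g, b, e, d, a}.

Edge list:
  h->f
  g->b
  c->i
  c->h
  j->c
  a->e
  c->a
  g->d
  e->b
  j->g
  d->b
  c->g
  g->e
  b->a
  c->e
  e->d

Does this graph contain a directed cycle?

Yes

DFS with white/gray/black marking, starting from e:
e gray
  b gray
    a gray
      a→e: e is gray → back edge
Back edge found, so a cycle exists: e → b → a → e.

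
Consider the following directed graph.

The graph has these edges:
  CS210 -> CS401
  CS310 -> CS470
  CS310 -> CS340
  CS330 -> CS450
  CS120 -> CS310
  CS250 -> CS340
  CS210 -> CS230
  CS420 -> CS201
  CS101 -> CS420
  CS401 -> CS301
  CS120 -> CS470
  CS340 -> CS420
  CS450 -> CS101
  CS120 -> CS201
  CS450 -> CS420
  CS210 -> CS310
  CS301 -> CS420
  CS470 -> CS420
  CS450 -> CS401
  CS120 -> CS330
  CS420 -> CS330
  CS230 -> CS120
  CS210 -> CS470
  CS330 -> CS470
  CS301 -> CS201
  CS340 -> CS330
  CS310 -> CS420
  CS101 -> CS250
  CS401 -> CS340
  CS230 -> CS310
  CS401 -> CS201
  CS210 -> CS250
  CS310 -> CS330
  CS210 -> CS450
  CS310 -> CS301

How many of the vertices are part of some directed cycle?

9

A vertex is on a directed cycle iff it belongs to a strongly connected component of size ≥ 2 (or has a self-loop).
The vertices on cycles are {CS101, CS250, CS301, CS330, CS340, CS401, CS420, CS450, CS470} — 9 in total.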